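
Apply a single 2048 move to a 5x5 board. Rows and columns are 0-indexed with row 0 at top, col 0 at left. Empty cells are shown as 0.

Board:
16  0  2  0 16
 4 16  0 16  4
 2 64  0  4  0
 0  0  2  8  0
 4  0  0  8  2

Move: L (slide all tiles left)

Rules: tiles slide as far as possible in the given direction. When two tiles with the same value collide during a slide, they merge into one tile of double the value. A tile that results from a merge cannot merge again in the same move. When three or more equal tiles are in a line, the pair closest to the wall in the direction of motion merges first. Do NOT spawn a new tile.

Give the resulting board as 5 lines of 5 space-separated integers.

Answer: 16  2 16  0  0
 4 32  4  0  0
 2 64  4  0  0
 2  8  0  0  0
 4  8  2  0  0

Derivation:
Slide left:
row 0: [16, 0, 2, 0, 16] -> [16, 2, 16, 0, 0]
row 1: [4, 16, 0, 16, 4] -> [4, 32, 4, 0, 0]
row 2: [2, 64, 0, 4, 0] -> [2, 64, 4, 0, 0]
row 3: [0, 0, 2, 8, 0] -> [2, 8, 0, 0, 0]
row 4: [4, 0, 0, 8, 2] -> [4, 8, 2, 0, 0]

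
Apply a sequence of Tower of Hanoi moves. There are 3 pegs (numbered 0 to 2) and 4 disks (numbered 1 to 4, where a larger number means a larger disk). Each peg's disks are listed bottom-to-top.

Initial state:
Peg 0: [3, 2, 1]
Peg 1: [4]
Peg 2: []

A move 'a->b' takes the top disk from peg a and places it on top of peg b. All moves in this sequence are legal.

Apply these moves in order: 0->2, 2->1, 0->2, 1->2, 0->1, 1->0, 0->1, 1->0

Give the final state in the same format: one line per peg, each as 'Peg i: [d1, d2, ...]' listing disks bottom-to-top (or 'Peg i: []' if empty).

Answer: Peg 0: [3]
Peg 1: [4]
Peg 2: [2, 1]

Derivation:
After move 1 (0->2):
Peg 0: [3, 2]
Peg 1: [4]
Peg 2: [1]

After move 2 (2->1):
Peg 0: [3, 2]
Peg 1: [4, 1]
Peg 2: []

After move 3 (0->2):
Peg 0: [3]
Peg 1: [4, 1]
Peg 2: [2]

After move 4 (1->2):
Peg 0: [3]
Peg 1: [4]
Peg 2: [2, 1]

After move 5 (0->1):
Peg 0: []
Peg 1: [4, 3]
Peg 2: [2, 1]

After move 6 (1->0):
Peg 0: [3]
Peg 1: [4]
Peg 2: [2, 1]

After move 7 (0->1):
Peg 0: []
Peg 1: [4, 3]
Peg 2: [2, 1]

After move 8 (1->0):
Peg 0: [3]
Peg 1: [4]
Peg 2: [2, 1]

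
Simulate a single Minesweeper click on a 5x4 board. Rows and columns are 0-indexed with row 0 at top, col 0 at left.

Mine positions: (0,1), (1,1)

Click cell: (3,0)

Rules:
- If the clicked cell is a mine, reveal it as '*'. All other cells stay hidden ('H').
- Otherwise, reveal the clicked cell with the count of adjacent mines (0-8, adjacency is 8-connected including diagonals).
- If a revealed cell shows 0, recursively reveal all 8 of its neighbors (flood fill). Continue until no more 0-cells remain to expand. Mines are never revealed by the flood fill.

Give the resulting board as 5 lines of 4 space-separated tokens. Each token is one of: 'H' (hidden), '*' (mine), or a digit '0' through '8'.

H H 2 0
H H 2 0
1 1 1 0
0 0 0 0
0 0 0 0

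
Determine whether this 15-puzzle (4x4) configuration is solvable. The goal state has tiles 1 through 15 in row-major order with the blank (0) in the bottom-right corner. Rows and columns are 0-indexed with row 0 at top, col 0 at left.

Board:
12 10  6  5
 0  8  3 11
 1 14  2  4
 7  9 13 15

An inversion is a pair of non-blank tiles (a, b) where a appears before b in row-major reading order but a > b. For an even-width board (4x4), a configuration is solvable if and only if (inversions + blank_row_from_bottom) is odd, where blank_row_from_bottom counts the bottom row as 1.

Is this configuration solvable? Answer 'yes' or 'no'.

Answer: yes

Derivation:
Inversions: 46
Blank is in row 1 (0-indexed from top), which is row 3 counting from the bottom (bottom = 1).
46 + 3 = 49, which is odd, so the puzzle is solvable.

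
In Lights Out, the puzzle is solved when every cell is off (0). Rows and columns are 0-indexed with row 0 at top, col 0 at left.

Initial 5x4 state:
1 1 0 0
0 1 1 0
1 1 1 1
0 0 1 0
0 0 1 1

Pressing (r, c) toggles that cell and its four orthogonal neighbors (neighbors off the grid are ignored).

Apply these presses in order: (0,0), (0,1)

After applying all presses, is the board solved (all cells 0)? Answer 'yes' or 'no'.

Answer: no

Derivation:
After press 1 at (0,0):
0 0 0 0
1 1 1 0
1 1 1 1
0 0 1 0
0 0 1 1

After press 2 at (0,1):
1 1 1 0
1 0 1 0
1 1 1 1
0 0 1 0
0 0 1 1

Lights still on: 12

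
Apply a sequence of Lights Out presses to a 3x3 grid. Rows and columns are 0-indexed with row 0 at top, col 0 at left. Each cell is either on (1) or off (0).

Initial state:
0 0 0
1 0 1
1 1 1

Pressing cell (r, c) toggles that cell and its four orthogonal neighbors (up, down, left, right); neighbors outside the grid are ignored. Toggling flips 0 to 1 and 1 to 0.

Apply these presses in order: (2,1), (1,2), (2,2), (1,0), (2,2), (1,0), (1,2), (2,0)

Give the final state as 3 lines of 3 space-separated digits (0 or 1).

After press 1 at (2,1):
0 0 0
1 1 1
0 0 0

After press 2 at (1,2):
0 0 1
1 0 0
0 0 1

After press 3 at (2,2):
0 0 1
1 0 1
0 1 0

After press 4 at (1,0):
1 0 1
0 1 1
1 1 0

After press 5 at (2,2):
1 0 1
0 1 0
1 0 1

After press 6 at (1,0):
0 0 1
1 0 0
0 0 1

After press 7 at (1,2):
0 0 0
1 1 1
0 0 0

After press 8 at (2,0):
0 0 0
0 1 1
1 1 0

Answer: 0 0 0
0 1 1
1 1 0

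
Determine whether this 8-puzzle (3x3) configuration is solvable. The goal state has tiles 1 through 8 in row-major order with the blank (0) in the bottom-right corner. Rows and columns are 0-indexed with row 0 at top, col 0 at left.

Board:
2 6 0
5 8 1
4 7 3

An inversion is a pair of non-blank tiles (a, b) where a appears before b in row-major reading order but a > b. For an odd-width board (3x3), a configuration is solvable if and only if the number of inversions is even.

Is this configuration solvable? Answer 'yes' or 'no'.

Inversions (pairs i<j in row-major order where tile[i] > tile[j] > 0): 14
14 is even, so the puzzle is solvable.

Answer: yes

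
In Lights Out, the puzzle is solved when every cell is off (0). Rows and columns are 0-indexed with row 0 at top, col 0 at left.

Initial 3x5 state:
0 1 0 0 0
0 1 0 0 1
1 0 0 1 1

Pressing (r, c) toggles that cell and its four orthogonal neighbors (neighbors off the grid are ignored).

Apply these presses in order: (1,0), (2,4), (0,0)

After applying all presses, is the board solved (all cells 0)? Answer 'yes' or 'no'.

Answer: yes

Derivation:
After press 1 at (1,0):
1 1 0 0 0
1 0 0 0 1
0 0 0 1 1

After press 2 at (2,4):
1 1 0 0 0
1 0 0 0 0
0 0 0 0 0

After press 3 at (0,0):
0 0 0 0 0
0 0 0 0 0
0 0 0 0 0

Lights still on: 0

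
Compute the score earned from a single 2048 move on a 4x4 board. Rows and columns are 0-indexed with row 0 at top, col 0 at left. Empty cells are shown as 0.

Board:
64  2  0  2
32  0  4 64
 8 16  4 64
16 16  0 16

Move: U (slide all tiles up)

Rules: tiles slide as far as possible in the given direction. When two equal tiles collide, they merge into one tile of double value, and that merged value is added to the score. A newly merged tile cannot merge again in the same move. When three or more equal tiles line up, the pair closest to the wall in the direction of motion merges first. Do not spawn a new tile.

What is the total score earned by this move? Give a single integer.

Answer: 168

Derivation:
Slide up:
col 0: [64, 32, 8, 16] -> [64, 32, 8, 16]  score +0 (running 0)
col 1: [2, 0, 16, 16] -> [2, 32, 0, 0]  score +32 (running 32)
col 2: [0, 4, 4, 0] -> [8, 0, 0, 0]  score +8 (running 40)
col 3: [2, 64, 64, 16] -> [2, 128, 16, 0]  score +128 (running 168)
Board after move:
 64   2   8   2
 32  32   0 128
  8   0   0  16
 16   0   0   0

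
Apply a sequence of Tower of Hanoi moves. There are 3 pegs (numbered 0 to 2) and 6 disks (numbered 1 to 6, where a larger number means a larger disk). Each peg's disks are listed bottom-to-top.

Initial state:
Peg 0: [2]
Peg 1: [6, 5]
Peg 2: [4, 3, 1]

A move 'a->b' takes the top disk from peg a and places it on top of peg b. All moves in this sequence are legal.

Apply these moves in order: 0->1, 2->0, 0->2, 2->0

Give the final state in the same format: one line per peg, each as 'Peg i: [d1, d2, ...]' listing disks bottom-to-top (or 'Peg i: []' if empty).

After move 1 (0->1):
Peg 0: []
Peg 1: [6, 5, 2]
Peg 2: [4, 3, 1]

After move 2 (2->0):
Peg 0: [1]
Peg 1: [6, 5, 2]
Peg 2: [4, 3]

After move 3 (0->2):
Peg 0: []
Peg 1: [6, 5, 2]
Peg 2: [4, 3, 1]

After move 4 (2->0):
Peg 0: [1]
Peg 1: [6, 5, 2]
Peg 2: [4, 3]

Answer: Peg 0: [1]
Peg 1: [6, 5, 2]
Peg 2: [4, 3]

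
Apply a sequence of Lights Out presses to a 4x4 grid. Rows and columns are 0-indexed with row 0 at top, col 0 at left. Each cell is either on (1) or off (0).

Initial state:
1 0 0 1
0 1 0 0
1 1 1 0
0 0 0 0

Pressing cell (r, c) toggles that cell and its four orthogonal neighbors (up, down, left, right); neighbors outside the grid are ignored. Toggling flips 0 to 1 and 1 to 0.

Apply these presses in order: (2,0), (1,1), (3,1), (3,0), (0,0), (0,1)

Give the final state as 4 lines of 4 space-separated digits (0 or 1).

After press 1 at (2,0):
1 0 0 1
1 1 0 0
0 0 1 0
1 0 0 0

After press 2 at (1,1):
1 1 0 1
0 0 1 0
0 1 1 0
1 0 0 0

After press 3 at (3,1):
1 1 0 1
0 0 1 0
0 0 1 0
0 1 1 0

After press 4 at (3,0):
1 1 0 1
0 0 1 0
1 0 1 0
1 0 1 0

After press 5 at (0,0):
0 0 0 1
1 0 1 0
1 0 1 0
1 0 1 0

After press 6 at (0,1):
1 1 1 1
1 1 1 0
1 0 1 0
1 0 1 0

Answer: 1 1 1 1
1 1 1 0
1 0 1 0
1 0 1 0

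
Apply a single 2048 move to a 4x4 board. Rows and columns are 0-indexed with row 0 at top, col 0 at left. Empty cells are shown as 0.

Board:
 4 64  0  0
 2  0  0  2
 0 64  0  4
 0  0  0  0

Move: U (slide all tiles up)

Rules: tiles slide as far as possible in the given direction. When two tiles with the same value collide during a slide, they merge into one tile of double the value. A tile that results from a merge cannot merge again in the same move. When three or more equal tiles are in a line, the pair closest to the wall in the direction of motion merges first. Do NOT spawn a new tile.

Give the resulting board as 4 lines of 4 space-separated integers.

Slide up:
col 0: [4, 2, 0, 0] -> [4, 2, 0, 0]
col 1: [64, 0, 64, 0] -> [128, 0, 0, 0]
col 2: [0, 0, 0, 0] -> [0, 0, 0, 0]
col 3: [0, 2, 4, 0] -> [2, 4, 0, 0]

Answer:   4 128   0   2
  2   0   0   4
  0   0   0   0
  0   0   0   0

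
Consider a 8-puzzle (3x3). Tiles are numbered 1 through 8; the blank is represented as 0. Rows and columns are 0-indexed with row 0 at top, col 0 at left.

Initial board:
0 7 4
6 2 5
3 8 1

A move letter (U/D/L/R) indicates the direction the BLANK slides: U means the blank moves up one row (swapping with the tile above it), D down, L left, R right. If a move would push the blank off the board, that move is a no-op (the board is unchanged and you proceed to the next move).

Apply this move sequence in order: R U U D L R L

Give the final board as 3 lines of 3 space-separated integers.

Answer: 7 2 4
0 6 5
3 8 1

Derivation:
After move 1 (R):
7 0 4
6 2 5
3 8 1

After move 2 (U):
7 0 4
6 2 5
3 8 1

After move 3 (U):
7 0 4
6 2 5
3 8 1

After move 4 (D):
7 2 4
6 0 5
3 8 1

After move 5 (L):
7 2 4
0 6 5
3 8 1

After move 6 (R):
7 2 4
6 0 5
3 8 1

After move 7 (L):
7 2 4
0 6 5
3 8 1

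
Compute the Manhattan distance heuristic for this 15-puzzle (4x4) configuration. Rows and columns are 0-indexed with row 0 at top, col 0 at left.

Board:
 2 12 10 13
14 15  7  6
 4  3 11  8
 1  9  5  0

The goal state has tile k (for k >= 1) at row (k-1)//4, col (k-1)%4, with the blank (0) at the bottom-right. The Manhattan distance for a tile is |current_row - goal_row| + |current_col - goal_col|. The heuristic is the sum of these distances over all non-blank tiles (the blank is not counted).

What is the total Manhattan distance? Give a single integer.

Tile 2: (0,0)->(0,1) = 1
Tile 12: (0,1)->(2,3) = 4
Tile 10: (0,2)->(2,1) = 3
Tile 13: (0,3)->(3,0) = 6
Tile 14: (1,0)->(3,1) = 3
Tile 15: (1,1)->(3,2) = 3
Tile 7: (1,2)->(1,2) = 0
Tile 6: (1,3)->(1,1) = 2
Tile 4: (2,0)->(0,3) = 5
Tile 3: (2,1)->(0,2) = 3
Tile 11: (2,2)->(2,2) = 0
Tile 8: (2,3)->(1,3) = 1
Tile 1: (3,0)->(0,0) = 3
Tile 9: (3,1)->(2,0) = 2
Tile 5: (3,2)->(1,0) = 4
Sum: 1 + 4 + 3 + 6 + 3 + 3 + 0 + 2 + 5 + 3 + 0 + 1 + 3 + 2 + 4 = 40

Answer: 40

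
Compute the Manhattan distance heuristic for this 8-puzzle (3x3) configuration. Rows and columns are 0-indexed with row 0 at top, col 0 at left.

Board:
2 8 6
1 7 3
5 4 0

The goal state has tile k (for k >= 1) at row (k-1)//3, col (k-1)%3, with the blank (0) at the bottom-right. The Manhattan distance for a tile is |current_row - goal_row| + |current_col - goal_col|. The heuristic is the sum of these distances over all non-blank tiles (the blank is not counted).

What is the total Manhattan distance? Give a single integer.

Tile 2: (0,0)->(0,1) = 1
Tile 8: (0,1)->(2,1) = 2
Tile 6: (0,2)->(1,2) = 1
Tile 1: (1,0)->(0,0) = 1
Tile 7: (1,1)->(2,0) = 2
Tile 3: (1,2)->(0,2) = 1
Tile 5: (2,0)->(1,1) = 2
Tile 4: (2,1)->(1,0) = 2
Sum: 1 + 2 + 1 + 1 + 2 + 1 + 2 + 2 = 12

Answer: 12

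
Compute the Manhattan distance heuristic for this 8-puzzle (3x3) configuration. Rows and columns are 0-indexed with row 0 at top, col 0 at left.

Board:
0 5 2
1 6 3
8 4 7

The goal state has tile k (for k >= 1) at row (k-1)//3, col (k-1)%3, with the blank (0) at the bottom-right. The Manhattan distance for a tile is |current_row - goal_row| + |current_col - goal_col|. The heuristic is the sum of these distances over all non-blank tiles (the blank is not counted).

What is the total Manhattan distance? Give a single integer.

Answer: 10

Derivation:
Tile 5: (0,1)->(1,1) = 1
Tile 2: (0,2)->(0,1) = 1
Tile 1: (1,0)->(0,0) = 1
Tile 6: (1,1)->(1,2) = 1
Tile 3: (1,2)->(0,2) = 1
Tile 8: (2,0)->(2,1) = 1
Tile 4: (2,1)->(1,0) = 2
Tile 7: (2,2)->(2,0) = 2
Sum: 1 + 1 + 1 + 1 + 1 + 1 + 2 + 2 = 10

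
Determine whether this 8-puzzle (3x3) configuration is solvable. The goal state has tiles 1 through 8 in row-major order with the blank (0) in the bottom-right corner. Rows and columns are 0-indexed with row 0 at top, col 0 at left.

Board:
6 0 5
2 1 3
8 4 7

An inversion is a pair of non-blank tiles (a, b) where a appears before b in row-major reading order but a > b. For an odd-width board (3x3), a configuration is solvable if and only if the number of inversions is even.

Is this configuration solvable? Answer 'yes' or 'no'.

Inversions (pairs i<j in row-major order where tile[i] > tile[j] > 0): 12
12 is even, so the puzzle is solvable.

Answer: yes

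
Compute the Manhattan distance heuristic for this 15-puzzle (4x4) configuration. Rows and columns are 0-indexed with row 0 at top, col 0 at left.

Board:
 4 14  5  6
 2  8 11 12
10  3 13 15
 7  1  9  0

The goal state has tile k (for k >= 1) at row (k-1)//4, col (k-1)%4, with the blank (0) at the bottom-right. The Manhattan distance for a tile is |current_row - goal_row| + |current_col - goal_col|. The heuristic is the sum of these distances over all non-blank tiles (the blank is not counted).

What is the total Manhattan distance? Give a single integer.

Answer: 38

Derivation:
Tile 4: (0,0)->(0,3) = 3
Tile 14: (0,1)->(3,1) = 3
Tile 5: (0,2)->(1,0) = 3
Tile 6: (0,3)->(1,1) = 3
Tile 2: (1,0)->(0,1) = 2
Tile 8: (1,1)->(1,3) = 2
Tile 11: (1,2)->(2,2) = 1
Tile 12: (1,3)->(2,3) = 1
Tile 10: (2,0)->(2,1) = 1
Tile 3: (2,1)->(0,2) = 3
Tile 13: (2,2)->(3,0) = 3
Tile 15: (2,3)->(3,2) = 2
Tile 7: (3,0)->(1,2) = 4
Tile 1: (3,1)->(0,0) = 4
Tile 9: (3,2)->(2,0) = 3
Sum: 3 + 3 + 3 + 3 + 2 + 2 + 1 + 1 + 1 + 3 + 3 + 2 + 4 + 4 + 3 = 38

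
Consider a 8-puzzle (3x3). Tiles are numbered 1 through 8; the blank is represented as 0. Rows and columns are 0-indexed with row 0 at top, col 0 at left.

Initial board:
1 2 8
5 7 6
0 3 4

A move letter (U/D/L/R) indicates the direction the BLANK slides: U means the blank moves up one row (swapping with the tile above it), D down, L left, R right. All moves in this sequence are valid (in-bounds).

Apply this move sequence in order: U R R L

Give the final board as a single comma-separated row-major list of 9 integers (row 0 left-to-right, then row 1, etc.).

After move 1 (U):
1 2 8
0 7 6
5 3 4

After move 2 (R):
1 2 8
7 0 6
5 3 4

After move 3 (R):
1 2 8
7 6 0
5 3 4

After move 4 (L):
1 2 8
7 0 6
5 3 4

Answer: 1, 2, 8, 7, 0, 6, 5, 3, 4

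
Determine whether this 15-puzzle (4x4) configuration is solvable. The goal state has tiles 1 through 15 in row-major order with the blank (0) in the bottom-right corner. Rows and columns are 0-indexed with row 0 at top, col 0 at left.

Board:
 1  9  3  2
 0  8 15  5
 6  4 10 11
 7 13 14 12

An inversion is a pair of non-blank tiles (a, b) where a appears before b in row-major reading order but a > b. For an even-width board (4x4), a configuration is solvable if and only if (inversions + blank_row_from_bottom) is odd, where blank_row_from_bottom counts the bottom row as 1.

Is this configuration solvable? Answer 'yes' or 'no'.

Answer: no

Derivation:
Inversions: 27
Blank is in row 1 (0-indexed from top), which is row 3 counting from the bottom (bottom = 1).
27 + 3 = 30, which is even, so the puzzle is not solvable.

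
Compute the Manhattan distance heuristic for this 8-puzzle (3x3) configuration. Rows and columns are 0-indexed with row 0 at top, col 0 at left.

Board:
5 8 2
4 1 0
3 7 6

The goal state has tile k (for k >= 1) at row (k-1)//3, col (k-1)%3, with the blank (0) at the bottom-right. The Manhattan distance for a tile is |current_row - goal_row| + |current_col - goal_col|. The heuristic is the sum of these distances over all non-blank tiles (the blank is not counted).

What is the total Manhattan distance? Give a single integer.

Answer: 13

Derivation:
Tile 5: at (0,0), goal (1,1), distance |0-1|+|0-1| = 2
Tile 8: at (0,1), goal (2,1), distance |0-2|+|1-1| = 2
Tile 2: at (0,2), goal (0,1), distance |0-0|+|2-1| = 1
Tile 4: at (1,0), goal (1,0), distance |1-1|+|0-0| = 0
Tile 1: at (1,1), goal (0,0), distance |1-0|+|1-0| = 2
Tile 3: at (2,0), goal (0,2), distance |2-0|+|0-2| = 4
Tile 7: at (2,1), goal (2,0), distance |2-2|+|1-0| = 1
Tile 6: at (2,2), goal (1,2), distance |2-1|+|2-2| = 1
Sum: 2 + 2 + 1 + 0 + 2 + 4 + 1 + 1 = 13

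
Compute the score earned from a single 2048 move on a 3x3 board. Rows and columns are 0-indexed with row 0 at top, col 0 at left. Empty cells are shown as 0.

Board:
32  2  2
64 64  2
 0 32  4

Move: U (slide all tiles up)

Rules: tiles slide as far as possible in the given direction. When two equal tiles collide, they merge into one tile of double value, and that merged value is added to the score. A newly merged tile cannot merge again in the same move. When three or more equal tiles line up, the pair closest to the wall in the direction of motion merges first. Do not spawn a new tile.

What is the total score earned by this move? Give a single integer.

Answer: 4

Derivation:
Slide up:
col 0: [32, 64, 0] -> [32, 64, 0]  score +0 (running 0)
col 1: [2, 64, 32] -> [2, 64, 32]  score +0 (running 0)
col 2: [2, 2, 4] -> [4, 4, 0]  score +4 (running 4)
Board after move:
32  2  4
64 64  4
 0 32  0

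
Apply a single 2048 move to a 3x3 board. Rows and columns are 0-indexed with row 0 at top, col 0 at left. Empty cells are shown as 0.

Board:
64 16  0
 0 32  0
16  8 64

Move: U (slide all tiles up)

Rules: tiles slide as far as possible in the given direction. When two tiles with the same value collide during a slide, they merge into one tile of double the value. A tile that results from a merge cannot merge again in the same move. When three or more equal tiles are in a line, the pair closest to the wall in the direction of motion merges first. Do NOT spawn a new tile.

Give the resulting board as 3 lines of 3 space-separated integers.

Slide up:
col 0: [64, 0, 16] -> [64, 16, 0]
col 1: [16, 32, 8] -> [16, 32, 8]
col 2: [0, 0, 64] -> [64, 0, 0]

Answer: 64 16 64
16 32  0
 0  8  0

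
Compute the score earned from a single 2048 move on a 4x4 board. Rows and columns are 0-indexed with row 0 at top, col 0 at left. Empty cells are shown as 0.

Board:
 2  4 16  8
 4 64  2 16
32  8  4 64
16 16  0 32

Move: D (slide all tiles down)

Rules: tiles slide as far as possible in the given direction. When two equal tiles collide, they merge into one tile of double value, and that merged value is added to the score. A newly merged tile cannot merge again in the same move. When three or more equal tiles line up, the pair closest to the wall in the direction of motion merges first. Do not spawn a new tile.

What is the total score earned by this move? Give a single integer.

Answer: 0

Derivation:
Slide down:
col 0: [2, 4, 32, 16] -> [2, 4, 32, 16]  score +0 (running 0)
col 1: [4, 64, 8, 16] -> [4, 64, 8, 16]  score +0 (running 0)
col 2: [16, 2, 4, 0] -> [0, 16, 2, 4]  score +0 (running 0)
col 3: [8, 16, 64, 32] -> [8, 16, 64, 32]  score +0 (running 0)
Board after move:
 2  4  0  8
 4 64 16 16
32  8  2 64
16 16  4 32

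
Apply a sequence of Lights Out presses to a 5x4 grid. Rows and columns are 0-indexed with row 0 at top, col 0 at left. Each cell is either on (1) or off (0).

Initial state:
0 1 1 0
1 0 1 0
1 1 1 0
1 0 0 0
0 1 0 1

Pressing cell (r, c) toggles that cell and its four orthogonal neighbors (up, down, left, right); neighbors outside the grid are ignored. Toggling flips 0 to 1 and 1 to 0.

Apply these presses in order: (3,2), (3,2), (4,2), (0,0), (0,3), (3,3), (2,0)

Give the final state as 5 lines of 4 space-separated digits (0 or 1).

Answer: 1 0 0 1
1 0 1 1
0 0 1 1
0 0 0 1
0 0 1 1

Derivation:
After press 1 at (3,2):
0 1 1 0
1 0 1 0
1 1 0 0
1 1 1 1
0 1 1 1

After press 2 at (3,2):
0 1 1 0
1 0 1 0
1 1 1 0
1 0 0 0
0 1 0 1

After press 3 at (4,2):
0 1 1 0
1 0 1 0
1 1 1 0
1 0 1 0
0 0 1 0

After press 4 at (0,0):
1 0 1 0
0 0 1 0
1 1 1 0
1 0 1 0
0 0 1 0

After press 5 at (0,3):
1 0 0 1
0 0 1 1
1 1 1 0
1 0 1 0
0 0 1 0

After press 6 at (3,3):
1 0 0 1
0 0 1 1
1 1 1 1
1 0 0 1
0 0 1 1

After press 7 at (2,0):
1 0 0 1
1 0 1 1
0 0 1 1
0 0 0 1
0 0 1 1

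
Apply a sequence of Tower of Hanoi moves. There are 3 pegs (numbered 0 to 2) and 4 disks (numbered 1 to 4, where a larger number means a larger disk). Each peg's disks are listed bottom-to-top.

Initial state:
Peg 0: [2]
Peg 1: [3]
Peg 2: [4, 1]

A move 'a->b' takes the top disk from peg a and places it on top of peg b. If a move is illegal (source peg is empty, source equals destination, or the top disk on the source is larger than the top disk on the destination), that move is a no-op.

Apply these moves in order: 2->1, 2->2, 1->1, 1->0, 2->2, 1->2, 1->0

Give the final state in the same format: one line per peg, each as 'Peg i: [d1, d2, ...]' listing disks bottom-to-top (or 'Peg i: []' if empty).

Answer: Peg 0: [2, 1]
Peg 1: []
Peg 2: [4, 3]

Derivation:
After move 1 (2->1):
Peg 0: [2]
Peg 1: [3, 1]
Peg 2: [4]

After move 2 (2->2):
Peg 0: [2]
Peg 1: [3, 1]
Peg 2: [4]

After move 3 (1->1):
Peg 0: [2]
Peg 1: [3, 1]
Peg 2: [4]

After move 4 (1->0):
Peg 0: [2, 1]
Peg 1: [3]
Peg 2: [4]

After move 5 (2->2):
Peg 0: [2, 1]
Peg 1: [3]
Peg 2: [4]

After move 6 (1->2):
Peg 0: [2, 1]
Peg 1: []
Peg 2: [4, 3]

After move 7 (1->0):
Peg 0: [2, 1]
Peg 1: []
Peg 2: [4, 3]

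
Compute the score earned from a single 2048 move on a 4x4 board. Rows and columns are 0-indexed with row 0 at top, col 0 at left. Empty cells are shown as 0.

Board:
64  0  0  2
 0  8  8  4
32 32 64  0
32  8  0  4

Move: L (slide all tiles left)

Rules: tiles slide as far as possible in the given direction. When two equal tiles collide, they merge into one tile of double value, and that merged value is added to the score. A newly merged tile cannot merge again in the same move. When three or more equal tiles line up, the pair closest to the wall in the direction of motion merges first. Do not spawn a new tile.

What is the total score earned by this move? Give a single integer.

Slide left:
row 0: [64, 0, 0, 2] -> [64, 2, 0, 0]  score +0 (running 0)
row 1: [0, 8, 8, 4] -> [16, 4, 0, 0]  score +16 (running 16)
row 2: [32, 32, 64, 0] -> [64, 64, 0, 0]  score +64 (running 80)
row 3: [32, 8, 0, 4] -> [32, 8, 4, 0]  score +0 (running 80)
Board after move:
64  2  0  0
16  4  0  0
64 64  0  0
32  8  4  0

Answer: 80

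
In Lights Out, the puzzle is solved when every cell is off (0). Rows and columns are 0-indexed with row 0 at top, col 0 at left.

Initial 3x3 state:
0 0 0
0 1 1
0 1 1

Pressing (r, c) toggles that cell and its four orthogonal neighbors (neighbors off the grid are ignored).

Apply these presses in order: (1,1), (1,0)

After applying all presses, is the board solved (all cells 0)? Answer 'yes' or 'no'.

Answer: no

Derivation:
After press 1 at (1,1):
0 1 0
1 0 0
0 0 1

After press 2 at (1,0):
1 1 0
0 1 0
1 0 1

Lights still on: 5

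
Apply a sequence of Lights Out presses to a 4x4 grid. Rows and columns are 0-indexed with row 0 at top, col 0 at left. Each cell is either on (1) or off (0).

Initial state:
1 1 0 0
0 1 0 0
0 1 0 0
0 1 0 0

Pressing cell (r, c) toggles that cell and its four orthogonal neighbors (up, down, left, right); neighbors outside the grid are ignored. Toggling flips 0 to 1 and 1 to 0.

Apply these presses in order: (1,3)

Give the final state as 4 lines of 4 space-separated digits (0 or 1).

Answer: 1 1 0 1
0 1 1 1
0 1 0 1
0 1 0 0

Derivation:
After press 1 at (1,3):
1 1 0 1
0 1 1 1
0 1 0 1
0 1 0 0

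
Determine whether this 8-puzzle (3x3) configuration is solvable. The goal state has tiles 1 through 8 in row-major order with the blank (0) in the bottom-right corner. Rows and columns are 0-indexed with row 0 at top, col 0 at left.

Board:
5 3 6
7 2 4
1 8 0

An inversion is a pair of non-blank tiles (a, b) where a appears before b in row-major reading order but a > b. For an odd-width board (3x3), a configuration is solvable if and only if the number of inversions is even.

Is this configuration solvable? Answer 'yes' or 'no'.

Answer: yes

Derivation:
Inversions (pairs i<j in row-major order where tile[i] > tile[j] > 0): 14
14 is even, so the puzzle is solvable.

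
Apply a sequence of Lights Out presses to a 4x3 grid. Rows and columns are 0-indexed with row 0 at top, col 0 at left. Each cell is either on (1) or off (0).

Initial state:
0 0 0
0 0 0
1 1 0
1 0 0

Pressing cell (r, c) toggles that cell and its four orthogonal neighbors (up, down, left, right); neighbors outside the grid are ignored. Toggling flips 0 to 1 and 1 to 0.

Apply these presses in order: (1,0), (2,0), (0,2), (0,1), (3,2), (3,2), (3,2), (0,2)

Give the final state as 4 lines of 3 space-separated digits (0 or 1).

After press 1 at (1,0):
1 0 0
1 1 0
0 1 0
1 0 0

After press 2 at (2,0):
1 0 0
0 1 0
1 0 0
0 0 0

After press 3 at (0,2):
1 1 1
0 1 1
1 0 0
0 0 0

After press 4 at (0,1):
0 0 0
0 0 1
1 0 0
0 0 0

After press 5 at (3,2):
0 0 0
0 0 1
1 0 1
0 1 1

After press 6 at (3,2):
0 0 0
0 0 1
1 0 0
0 0 0

After press 7 at (3,2):
0 0 0
0 0 1
1 0 1
0 1 1

After press 8 at (0,2):
0 1 1
0 0 0
1 0 1
0 1 1

Answer: 0 1 1
0 0 0
1 0 1
0 1 1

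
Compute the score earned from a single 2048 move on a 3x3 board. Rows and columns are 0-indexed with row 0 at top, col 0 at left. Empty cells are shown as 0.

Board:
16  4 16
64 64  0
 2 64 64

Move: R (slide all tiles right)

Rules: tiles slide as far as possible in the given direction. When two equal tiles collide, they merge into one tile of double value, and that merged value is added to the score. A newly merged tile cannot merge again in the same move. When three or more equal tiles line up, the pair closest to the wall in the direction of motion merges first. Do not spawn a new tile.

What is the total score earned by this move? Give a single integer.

Slide right:
row 0: [16, 4, 16] -> [16, 4, 16]  score +0 (running 0)
row 1: [64, 64, 0] -> [0, 0, 128]  score +128 (running 128)
row 2: [2, 64, 64] -> [0, 2, 128]  score +128 (running 256)
Board after move:
 16   4  16
  0   0 128
  0   2 128

Answer: 256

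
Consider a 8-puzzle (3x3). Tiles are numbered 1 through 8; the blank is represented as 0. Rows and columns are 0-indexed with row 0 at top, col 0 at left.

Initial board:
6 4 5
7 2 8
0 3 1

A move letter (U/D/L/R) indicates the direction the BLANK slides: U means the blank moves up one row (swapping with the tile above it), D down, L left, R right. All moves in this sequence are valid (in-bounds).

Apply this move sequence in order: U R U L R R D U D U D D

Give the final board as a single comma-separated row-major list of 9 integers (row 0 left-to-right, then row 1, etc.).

Answer: 6, 5, 8, 2, 4, 1, 7, 3, 0

Derivation:
After move 1 (U):
6 4 5
0 2 8
7 3 1

After move 2 (R):
6 4 5
2 0 8
7 3 1

After move 3 (U):
6 0 5
2 4 8
7 3 1

After move 4 (L):
0 6 5
2 4 8
7 3 1

After move 5 (R):
6 0 5
2 4 8
7 3 1

After move 6 (R):
6 5 0
2 4 8
7 3 1

After move 7 (D):
6 5 8
2 4 0
7 3 1

After move 8 (U):
6 5 0
2 4 8
7 3 1

After move 9 (D):
6 5 8
2 4 0
7 3 1

After move 10 (U):
6 5 0
2 4 8
7 3 1

After move 11 (D):
6 5 8
2 4 0
7 3 1

After move 12 (D):
6 5 8
2 4 1
7 3 0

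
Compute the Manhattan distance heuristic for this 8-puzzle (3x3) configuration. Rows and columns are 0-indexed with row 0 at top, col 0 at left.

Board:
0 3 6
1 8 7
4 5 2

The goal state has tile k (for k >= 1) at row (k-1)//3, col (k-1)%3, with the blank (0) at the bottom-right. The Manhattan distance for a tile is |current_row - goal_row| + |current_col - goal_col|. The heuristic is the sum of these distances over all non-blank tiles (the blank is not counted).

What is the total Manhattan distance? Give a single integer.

Answer: 12

Derivation:
Tile 3: (0,1)->(0,2) = 1
Tile 6: (0,2)->(1,2) = 1
Tile 1: (1,0)->(0,0) = 1
Tile 8: (1,1)->(2,1) = 1
Tile 7: (1,2)->(2,0) = 3
Tile 4: (2,0)->(1,0) = 1
Tile 5: (2,1)->(1,1) = 1
Tile 2: (2,2)->(0,1) = 3
Sum: 1 + 1 + 1 + 1 + 3 + 1 + 1 + 3 = 12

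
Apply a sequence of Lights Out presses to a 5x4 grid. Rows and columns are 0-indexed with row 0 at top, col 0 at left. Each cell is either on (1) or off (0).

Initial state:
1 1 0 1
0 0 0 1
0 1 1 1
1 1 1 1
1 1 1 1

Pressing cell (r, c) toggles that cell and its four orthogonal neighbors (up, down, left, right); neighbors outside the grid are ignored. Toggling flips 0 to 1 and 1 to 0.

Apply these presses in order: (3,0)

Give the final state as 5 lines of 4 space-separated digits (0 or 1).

Answer: 1 1 0 1
0 0 0 1
1 1 1 1
0 0 1 1
0 1 1 1

Derivation:
After press 1 at (3,0):
1 1 0 1
0 0 0 1
1 1 1 1
0 0 1 1
0 1 1 1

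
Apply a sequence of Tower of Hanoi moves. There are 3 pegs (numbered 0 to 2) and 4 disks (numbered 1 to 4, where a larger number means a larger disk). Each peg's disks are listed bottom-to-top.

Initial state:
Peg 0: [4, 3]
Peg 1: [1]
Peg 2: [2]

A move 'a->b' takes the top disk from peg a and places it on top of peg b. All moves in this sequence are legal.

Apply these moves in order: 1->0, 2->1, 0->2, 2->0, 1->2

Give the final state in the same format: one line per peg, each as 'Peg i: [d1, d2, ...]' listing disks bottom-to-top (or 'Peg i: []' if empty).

After move 1 (1->0):
Peg 0: [4, 3, 1]
Peg 1: []
Peg 2: [2]

After move 2 (2->1):
Peg 0: [4, 3, 1]
Peg 1: [2]
Peg 2: []

After move 3 (0->2):
Peg 0: [4, 3]
Peg 1: [2]
Peg 2: [1]

After move 4 (2->0):
Peg 0: [4, 3, 1]
Peg 1: [2]
Peg 2: []

After move 5 (1->2):
Peg 0: [4, 3, 1]
Peg 1: []
Peg 2: [2]

Answer: Peg 0: [4, 3, 1]
Peg 1: []
Peg 2: [2]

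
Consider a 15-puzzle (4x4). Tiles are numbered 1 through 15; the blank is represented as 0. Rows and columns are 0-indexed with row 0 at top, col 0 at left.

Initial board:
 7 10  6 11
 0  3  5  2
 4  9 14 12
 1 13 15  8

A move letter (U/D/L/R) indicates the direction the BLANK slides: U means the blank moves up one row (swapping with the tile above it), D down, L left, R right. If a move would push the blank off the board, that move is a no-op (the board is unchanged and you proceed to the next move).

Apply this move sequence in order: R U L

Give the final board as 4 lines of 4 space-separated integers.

Answer:  0  7  6 11
 3 10  5  2
 4  9 14 12
 1 13 15  8

Derivation:
After move 1 (R):
 7 10  6 11
 3  0  5  2
 4  9 14 12
 1 13 15  8

After move 2 (U):
 7  0  6 11
 3 10  5  2
 4  9 14 12
 1 13 15  8

After move 3 (L):
 0  7  6 11
 3 10  5  2
 4  9 14 12
 1 13 15  8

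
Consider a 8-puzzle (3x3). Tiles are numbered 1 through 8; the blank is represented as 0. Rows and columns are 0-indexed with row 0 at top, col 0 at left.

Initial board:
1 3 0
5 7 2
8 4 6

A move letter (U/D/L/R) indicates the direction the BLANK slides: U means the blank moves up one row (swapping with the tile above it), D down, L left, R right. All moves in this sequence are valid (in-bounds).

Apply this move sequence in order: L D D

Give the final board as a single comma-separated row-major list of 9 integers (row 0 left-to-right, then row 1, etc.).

Answer: 1, 7, 3, 5, 4, 2, 8, 0, 6

Derivation:
After move 1 (L):
1 0 3
5 7 2
8 4 6

After move 2 (D):
1 7 3
5 0 2
8 4 6

After move 3 (D):
1 7 3
5 4 2
8 0 6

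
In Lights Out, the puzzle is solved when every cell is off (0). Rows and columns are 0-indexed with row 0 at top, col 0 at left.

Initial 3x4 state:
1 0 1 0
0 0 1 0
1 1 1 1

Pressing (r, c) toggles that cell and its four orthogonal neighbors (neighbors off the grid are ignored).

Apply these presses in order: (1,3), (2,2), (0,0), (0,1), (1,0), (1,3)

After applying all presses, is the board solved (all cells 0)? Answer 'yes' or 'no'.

After press 1 at (1,3):
1 0 1 1
0 0 0 1
1 1 1 0

After press 2 at (2,2):
1 0 1 1
0 0 1 1
1 0 0 1

After press 3 at (0,0):
0 1 1 1
1 0 1 1
1 0 0 1

After press 4 at (0,1):
1 0 0 1
1 1 1 1
1 0 0 1

After press 5 at (1,0):
0 0 0 1
0 0 1 1
0 0 0 1

After press 6 at (1,3):
0 0 0 0
0 0 0 0
0 0 0 0

Lights still on: 0

Answer: yes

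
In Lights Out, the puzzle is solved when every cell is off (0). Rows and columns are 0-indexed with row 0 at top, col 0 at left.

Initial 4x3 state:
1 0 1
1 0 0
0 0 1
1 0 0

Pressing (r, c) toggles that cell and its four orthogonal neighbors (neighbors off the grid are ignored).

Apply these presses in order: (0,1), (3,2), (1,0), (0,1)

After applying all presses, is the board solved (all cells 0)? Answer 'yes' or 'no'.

After press 1 at (0,1):
0 1 0
1 1 0
0 0 1
1 0 0

After press 2 at (3,2):
0 1 0
1 1 0
0 0 0
1 1 1

After press 3 at (1,0):
1 1 0
0 0 0
1 0 0
1 1 1

After press 4 at (0,1):
0 0 1
0 1 0
1 0 0
1 1 1

Lights still on: 6

Answer: no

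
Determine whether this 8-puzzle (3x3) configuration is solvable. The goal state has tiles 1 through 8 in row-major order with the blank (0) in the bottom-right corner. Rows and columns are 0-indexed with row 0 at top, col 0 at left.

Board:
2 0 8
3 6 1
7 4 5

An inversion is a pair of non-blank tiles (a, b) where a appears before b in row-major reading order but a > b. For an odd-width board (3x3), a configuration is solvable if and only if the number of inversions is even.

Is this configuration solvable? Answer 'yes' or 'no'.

Inversions (pairs i<j in row-major order where tile[i] > tile[j] > 0): 13
13 is odd, so the puzzle is not solvable.

Answer: no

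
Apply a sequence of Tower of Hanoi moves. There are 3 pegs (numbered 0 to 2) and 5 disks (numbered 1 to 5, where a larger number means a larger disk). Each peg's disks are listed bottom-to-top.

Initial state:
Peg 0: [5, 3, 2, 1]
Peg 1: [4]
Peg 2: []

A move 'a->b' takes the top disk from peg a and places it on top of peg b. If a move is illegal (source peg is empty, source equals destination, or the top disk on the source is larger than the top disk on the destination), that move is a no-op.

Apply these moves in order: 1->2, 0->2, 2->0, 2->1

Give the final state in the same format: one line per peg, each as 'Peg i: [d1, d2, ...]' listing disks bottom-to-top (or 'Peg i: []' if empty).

After move 1 (1->2):
Peg 0: [5, 3, 2, 1]
Peg 1: []
Peg 2: [4]

After move 2 (0->2):
Peg 0: [5, 3, 2]
Peg 1: []
Peg 2: [4, 1]

After move 3 (2->0):
Peg 0: [5, 3, 2, 1]
Peg 1: []
Peg 2: [4]

After move 4 (2->1):
Peg 0: [5, 3, 2, 1]
Peg 1: [4]
Peg 2: []

Answer: Peg 0: [5, 3, 2, 1]
Peg 1: [4]
Peg 2: []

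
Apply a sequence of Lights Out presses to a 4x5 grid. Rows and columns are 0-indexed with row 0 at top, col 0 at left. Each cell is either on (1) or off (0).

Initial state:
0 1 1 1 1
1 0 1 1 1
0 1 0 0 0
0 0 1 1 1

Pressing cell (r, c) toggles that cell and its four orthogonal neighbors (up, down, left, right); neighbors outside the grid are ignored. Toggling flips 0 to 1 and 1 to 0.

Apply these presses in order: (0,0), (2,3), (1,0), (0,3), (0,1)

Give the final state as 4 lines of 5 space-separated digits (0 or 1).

Answer: 1 1 1 0 0
1 0 1 1 1
1 1 1 1 1
0 0 1 0 1

Derivation:
After press 1 at (0,0):
1 0 1 1 1
0 0 1 1 1
0 1 0 0 0
0 0 1 1 1

After press 2 at (2,3):
1 0 1 1 1
0 0 1 0 1
0 1 1 1 1
0 0 1 0 1

After press 3 at (1,0):
0 0 1 1 1
1 1 1 0 1
1 1 1 1 1
0 0 1 0 1

After press 4 at (0,3):
0 0 0 0 0
1 1 1 1 1
1 1 1 1 1
0 0 1 0 1

After press 5 at (0,1):
1 1 1 0 0
1 0 1 1 1
1 1 1 1 1
0 0 1 0 1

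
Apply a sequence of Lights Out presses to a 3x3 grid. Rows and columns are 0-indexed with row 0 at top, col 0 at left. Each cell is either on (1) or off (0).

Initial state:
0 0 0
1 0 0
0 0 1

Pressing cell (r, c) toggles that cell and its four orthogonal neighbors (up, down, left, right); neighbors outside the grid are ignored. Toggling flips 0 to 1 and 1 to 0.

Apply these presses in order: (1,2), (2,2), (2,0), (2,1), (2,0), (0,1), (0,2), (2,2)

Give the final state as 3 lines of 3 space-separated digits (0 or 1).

Answer: 1 0 1
1 1 0
1 1 1

Derivation:
After press 1 at (1,2):
0 0 1
1 1 1
0 0 0

After press 2 at (2,2):
0 0 1
1 1 0
0 1 1

After press 3 at (2,0):
0 0 1
0 1 0
1 0 1

After press 4 at (2,1):
0 0 1
0 0 0
0 1 0

After press 5 at (2,0):
0 0 1
1 0 0
1 0 0

After press 6 at (0,1):
1 1 0
1 1 0
1 0 0

After press 7 at (0,2):
1 0 1
1 1 1
1 0 0

After press 8 at (2,2):
1 0 1
1 1 0
1 1 1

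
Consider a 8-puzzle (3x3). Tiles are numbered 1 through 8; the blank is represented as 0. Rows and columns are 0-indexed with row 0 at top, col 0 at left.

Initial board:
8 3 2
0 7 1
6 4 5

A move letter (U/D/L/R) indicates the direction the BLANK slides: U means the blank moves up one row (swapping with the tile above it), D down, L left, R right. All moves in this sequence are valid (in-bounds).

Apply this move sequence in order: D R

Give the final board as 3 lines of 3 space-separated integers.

Answer: 8 3 2
6 7 1
4 0 5

Derivation:
After move 1 (D):
8 3 2
6 7 1
0 4 5

After move 2 (R):
8 3 2
6 7 1
4 0 5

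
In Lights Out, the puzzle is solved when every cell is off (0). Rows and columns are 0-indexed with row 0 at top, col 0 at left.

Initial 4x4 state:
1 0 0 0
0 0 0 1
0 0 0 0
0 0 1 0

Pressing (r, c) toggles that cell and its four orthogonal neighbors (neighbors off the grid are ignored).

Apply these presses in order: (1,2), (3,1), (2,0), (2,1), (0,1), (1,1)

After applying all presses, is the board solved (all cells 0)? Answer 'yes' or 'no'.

Answer: yes

Derivation:
After press 1 at (1,2):
1 0 1 0
0 1 1 0
0 0 1 0
0 0 1 0

After press 2 at (3,1):
1 0 1 0
0 1 1 0
0 1 1 0
1 1 0 0

After press 3 at (2,0):
1 0 1 0
1 1 1 0
1 0 1 0
0 1 0 0

After press 4 at (2,1):
1 0 1 0
1 0 1 0
0 1 0 0
0 0 0 0

After press 5 at (0,1):
0 1 0 0
1 1 1 0
0 1 0 0
0 0 0 0

After press 6 at (1,1):
0 0 0 0
0 0 0 0
0 0 0 0
0 0 0 0

Lights still on: 0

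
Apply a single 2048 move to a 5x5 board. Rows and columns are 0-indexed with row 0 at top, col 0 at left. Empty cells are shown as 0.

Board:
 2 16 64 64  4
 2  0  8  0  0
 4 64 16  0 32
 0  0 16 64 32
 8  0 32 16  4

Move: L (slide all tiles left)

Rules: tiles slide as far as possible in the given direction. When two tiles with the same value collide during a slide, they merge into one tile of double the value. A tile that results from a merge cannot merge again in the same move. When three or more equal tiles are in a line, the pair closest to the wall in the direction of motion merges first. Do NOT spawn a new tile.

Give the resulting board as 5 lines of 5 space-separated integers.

Answer:   2  16 128   4   0
  2   8   0   0   0
  4  64  16  32   0
 16  64  32   0   0
  8  32  16   4   0

Derivation:
Slide left:
row 0: [2, 16, 64, 64, 4] -> [2, 16, 128, 4, 0]
row 1: [2, 0, 8, 0, 0] -> [2, 8, 0, 0, 0]
row 2: [4, 64, 16, 0, 32] -> [4, 64, 16, 32, 0]
row 3: [0, 0, 16, 64, 32] -> [16, 64, 32, 0, 0]
row 4: [8, 0, 32, 16, 4] -> [8, 32, 16, 4, 0]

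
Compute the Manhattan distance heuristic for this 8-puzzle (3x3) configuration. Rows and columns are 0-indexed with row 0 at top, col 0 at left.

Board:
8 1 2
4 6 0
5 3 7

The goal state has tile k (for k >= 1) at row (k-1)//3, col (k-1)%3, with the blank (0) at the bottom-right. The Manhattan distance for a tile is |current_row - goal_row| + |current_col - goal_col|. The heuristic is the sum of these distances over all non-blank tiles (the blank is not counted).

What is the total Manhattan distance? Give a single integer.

Tile 8: at (0,0), goal (2,1), distance |0-2|+|0-1| = 3
Tile 1: at (0,1), goal (0,0), distance |0-0|+|1-0| = 1
Tile 2: at (0,2), goal (0,1), distance |0-0|+|2-1| = 1
Tile 4: at (1,0), goal (1,0), distance |1-1|+|0-0| = 0
Tile 6: at (1,1), goal (1,2), distance |1-1|+|1-2| = 1
Tile 5: at (2,0), goal (1,1), distance |2-1|+|0-1| = 2
Tile 3: at (2,1), goal (0,2), distance |2-0|+|1-2| = 3
Tile 7: at (2,2), goal (2,0), distance |2-2|+|2-0| = 2
Sum: 3 + 1 + 1 + 0 + 1 + 2 + 3 + 2 = 13

Answer: 13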